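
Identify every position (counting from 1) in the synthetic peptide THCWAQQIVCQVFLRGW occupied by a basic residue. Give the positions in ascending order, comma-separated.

Matching residues: H2, R15.

2, 15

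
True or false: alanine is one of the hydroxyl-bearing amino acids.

False

The –OH-bearing residues are Ser, Thr (aliphatic alcohols), and Tyr (phenol).
Alanine is not in this group.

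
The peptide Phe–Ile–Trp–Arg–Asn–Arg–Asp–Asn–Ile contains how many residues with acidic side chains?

1

Only D (aspartate) and E (glutamate) carry a side-chain carboxylic acid.
Matching residues: Asp7.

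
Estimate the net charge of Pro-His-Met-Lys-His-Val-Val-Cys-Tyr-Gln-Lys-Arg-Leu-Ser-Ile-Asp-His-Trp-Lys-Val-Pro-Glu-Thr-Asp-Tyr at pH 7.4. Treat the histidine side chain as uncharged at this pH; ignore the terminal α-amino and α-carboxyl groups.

At pH ~7.4 the Lys and Arg side chains are protonated (+1), the Asp and Glu side chains are deprotonated (−1), and with His taken as neutral all other side chains carry no charge.
Positive (K, R): Lys4, Lys11, Arg12, Lys19 → +4.
Negative (D, E): Asp16, Glu22, Asp24 → −3.
Net charge = (+4) + (−3) = +1.

+1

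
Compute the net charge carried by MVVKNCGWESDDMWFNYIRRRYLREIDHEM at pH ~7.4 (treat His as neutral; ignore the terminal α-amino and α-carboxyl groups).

-1

At pH ~7.4 the Lys and Arg side chains are protonated (+1), the Asp and Glu side chains are deprotonated (−1), and with His taken as neutral all other side chains carry no charge.
Positive (K, R): K4, R19, R20, R21, R24 → +5.
Negative (D, E): E9, D11, D12, E25, D27, E29 → −6.
Net charge = (+5) + (−6) = −1.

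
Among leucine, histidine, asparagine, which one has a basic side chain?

K, R, and H are the three residues with basic side chains (ε-amine, guanidinium, and imidazole respectively).
Of the listed options, only histidine belongs to this group.

histidine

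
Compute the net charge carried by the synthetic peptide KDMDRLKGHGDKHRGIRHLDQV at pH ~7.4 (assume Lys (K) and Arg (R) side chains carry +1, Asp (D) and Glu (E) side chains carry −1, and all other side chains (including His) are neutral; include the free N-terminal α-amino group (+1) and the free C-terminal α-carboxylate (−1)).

+2

Positive (K, R): K1, R5, K7, K12, R14, R17 → +6.
Negative (D, E): D2, D4, D11, D20 → −4.
The N-terminus (+1) and C-terminus (−1) cancel.
Net charge = (+6) + (−4) = +2.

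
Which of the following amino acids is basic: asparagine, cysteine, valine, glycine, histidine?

The basic amino acids are Lys (K), Arg (R), and His (H).
Of the listed options, only histidine belongs to this group.

histidine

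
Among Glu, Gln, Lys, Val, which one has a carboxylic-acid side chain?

The acidic residues are Asp (D) and Glu (E), whose side chains end in a carboxylate group.
Of the listed options, only Glu belongs to this group.

Glu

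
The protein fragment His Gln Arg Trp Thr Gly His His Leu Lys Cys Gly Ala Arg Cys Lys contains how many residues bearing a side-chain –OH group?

The –OH-bearing residues are Ser, Thr (aliphatic alcohols), and Tyr (phenol).
Matching residues: Thr5.

1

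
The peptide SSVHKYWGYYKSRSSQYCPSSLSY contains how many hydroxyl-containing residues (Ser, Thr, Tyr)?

13

Matching residues: S1, S2, Y6, Y9, Y10, S12, S14, S15, Y17, S20, S21, S23, Y24.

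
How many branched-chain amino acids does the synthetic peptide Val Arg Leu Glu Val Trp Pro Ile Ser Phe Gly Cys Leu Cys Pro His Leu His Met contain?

V, L, and I make up the branched-chain aliphatic group.
Matching residues: Val1, Leu3, Val5, Ile8, Leu13, Leu17.

6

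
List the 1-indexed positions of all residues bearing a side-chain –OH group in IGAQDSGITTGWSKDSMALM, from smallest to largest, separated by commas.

The –OH-bearing residues are Ser, Thr (aliphatic alcohols), and Tyr (phenol).
Matching residues: S6, T9, T10, S13, S16.

6, 9, 10, 13, 16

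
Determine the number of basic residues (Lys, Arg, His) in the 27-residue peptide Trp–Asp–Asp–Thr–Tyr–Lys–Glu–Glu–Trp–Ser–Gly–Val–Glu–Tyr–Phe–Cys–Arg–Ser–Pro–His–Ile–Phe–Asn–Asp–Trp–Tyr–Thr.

Matching residues: Lys6, Arg17, His20.

3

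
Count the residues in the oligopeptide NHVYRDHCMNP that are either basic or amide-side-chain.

5

Basic: H, K, R. Amide-side-chain: N, Q.
Basic residues here: H2, R5, H7 (3).
Amide-side-chain residues here: N1, N10 (2).
The two groups share no amino acid, so total = 3 + 2 = 5.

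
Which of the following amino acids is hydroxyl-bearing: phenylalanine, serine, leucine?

serine

S, T, and Y are the three residues with a side-chain hydroxyl.
Of the listed options, only serine belongs to this group.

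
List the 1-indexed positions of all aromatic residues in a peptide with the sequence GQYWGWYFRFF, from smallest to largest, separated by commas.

The aromatic amino acids are Phe (F, benzyl), Trp (W, indole), and Tyr (Y, phenol).
Matching residues: Y3, W4, W6, Y7, F8, F10, F11.

3, 4, 6, 7, 8, 10, 11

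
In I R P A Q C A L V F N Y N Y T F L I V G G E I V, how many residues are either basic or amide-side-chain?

4

Basic: H, K, R. Amide-side-chain: N, Q.
Basic residues here: R2 (1).
Amide-side-chain residues here: Q5, N11, N13 (3).
The two groups share no amino acid, so total = 1 + 3 = 4.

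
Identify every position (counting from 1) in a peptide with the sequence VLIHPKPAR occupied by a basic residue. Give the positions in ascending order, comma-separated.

4, 6, 9

K, R, and H are the three residues with basic side chains (ε-amine, guanidinium, and imidazole respectively).
Matching residues: H4, K6, R9.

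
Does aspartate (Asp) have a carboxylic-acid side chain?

The acidic residues are Asp (D) and Glu (E), whose side chains end in a carboxylate group.
Aspartate is in this group.

Yes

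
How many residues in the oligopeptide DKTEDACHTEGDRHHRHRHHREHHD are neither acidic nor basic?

Acidic: D, E. Basic: K, R, H. All other residues are neither.
Matching residues: T3, A6, C7, T9, G11.

5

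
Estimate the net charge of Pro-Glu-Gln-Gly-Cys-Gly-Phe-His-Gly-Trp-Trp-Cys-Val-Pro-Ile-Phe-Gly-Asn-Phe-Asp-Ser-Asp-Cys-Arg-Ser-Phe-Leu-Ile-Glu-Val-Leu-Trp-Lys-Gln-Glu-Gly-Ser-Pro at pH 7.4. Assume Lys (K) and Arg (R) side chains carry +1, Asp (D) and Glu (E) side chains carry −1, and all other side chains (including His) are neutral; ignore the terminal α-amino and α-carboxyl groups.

Positive (K, R): Arg24, Lys33 → +2.
Negative (D, E): Glu2, Asp20, Asp22, Glu29, Glu35 → −5.
Net charge = (+2) + (−5) = −3.

-3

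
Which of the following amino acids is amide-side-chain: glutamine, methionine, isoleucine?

glutamine

Only N (asparagine) and Q (glutamine) carry a side-chain carboxamide.
Of the listed options, only glutamine belongs to this group.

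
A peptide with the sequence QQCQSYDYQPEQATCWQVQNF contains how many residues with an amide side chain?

The amide-side-chain residues are Asn (N) and Gln (Q).
Matching residues: Q1, Q2, Q4, Q9, Q12, Q17, Q19, N20.

8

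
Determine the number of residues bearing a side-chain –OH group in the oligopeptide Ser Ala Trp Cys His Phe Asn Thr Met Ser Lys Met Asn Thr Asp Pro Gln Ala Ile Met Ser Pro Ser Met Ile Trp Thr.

The –OH-bearing residues are Ser, Thr (aliphatic alcohols), and Tyr (phenol).
Matching residues: Ser1, Thr8, Ser10, Thr14, Ser21, Ser23, Thr27.

7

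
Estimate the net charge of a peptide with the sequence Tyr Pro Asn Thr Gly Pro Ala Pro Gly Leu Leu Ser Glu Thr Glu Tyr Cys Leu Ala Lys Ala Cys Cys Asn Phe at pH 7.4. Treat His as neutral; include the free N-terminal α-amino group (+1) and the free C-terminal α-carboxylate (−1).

Near pH 7.4, K and R contribute +1 each, D and E contribute −1 each, and every other side chain (His included, as stated) is uncharged.
Positive (K, R): Lys20 → +1.
Negative (D, E): Glu13, Glu15 → −2.
The N-terminus (+1) and C-terminus (−1) cancel.
Net charge = (+1) + (−2) = −1.

-1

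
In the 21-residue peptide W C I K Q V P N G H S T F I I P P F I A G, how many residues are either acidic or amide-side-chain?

Acidic: D, E. Amide-side-chain: N, Q.
Acidic residues here: none (0).
Amide-side-chain residues here: Q5, N8 (2).
The two groups share no amino acid, so total = 0 + 2 = 2.

2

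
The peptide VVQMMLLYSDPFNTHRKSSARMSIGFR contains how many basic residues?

The basic amino acids are Lys (K), Arg (R), and His (H).
Matching residues: H15, R16, K17, R21, R27.

5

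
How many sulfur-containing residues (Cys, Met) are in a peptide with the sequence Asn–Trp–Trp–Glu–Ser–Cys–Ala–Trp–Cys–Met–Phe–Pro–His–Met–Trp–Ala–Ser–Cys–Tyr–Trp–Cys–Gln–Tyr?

Matching residues: Cys6, Cys9, Met10, Met14, Cys18, Cys21.

6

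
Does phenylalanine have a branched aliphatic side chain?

No

V, L, and I make up the branched-chain aliphatic group.
Phenylalanine is not in this group.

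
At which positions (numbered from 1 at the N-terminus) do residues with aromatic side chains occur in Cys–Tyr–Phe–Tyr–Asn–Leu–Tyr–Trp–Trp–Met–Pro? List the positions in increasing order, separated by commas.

2, 3, 4, 7, 8, 9

The aromatic amino acids are Phe (F, benzyl), Trp (W, indole), and Tyr (Y, phenol).
Matching residues: Tyr2, Phe3, Tyr4, Tyr7, Trp8, Trp9.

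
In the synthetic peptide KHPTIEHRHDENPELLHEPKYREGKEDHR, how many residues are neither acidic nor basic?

10

Acidic: D, E. Basic: K, R, H. All other residues are neither.
Matching residues: P3, T4, I5, N12, P13, L15, L16, P19, Y21, G24.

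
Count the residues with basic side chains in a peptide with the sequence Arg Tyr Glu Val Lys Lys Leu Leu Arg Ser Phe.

Lysine (K), arginine (R), and histidine (H) have basic, nitrogen-containing side chains.
Matching residues: Arg1, Lys5, Lys6, Arg9.

4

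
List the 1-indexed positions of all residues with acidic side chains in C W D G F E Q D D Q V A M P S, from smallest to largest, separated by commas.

The acidic residues are Asp (D) and Glu (E), whose side chains end in a carboxylate group.
Matching residues: D3, E6, D8, D9.

3, 6, 8, 9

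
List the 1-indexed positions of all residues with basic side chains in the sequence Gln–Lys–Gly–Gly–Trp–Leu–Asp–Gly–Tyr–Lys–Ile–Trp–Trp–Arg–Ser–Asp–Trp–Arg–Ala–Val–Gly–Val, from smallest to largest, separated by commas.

K, R, and H are the three residues with basic side chains (ε-amine, guanidinium, and imidazole respectively).
Matching residues: Lys2, Lys10, Arg14, Arg18.

2, 10, 14, 18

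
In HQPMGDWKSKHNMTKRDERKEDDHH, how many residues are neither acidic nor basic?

9

Acidic: D, E. Basic: K, R, H. All other residues are neither.
Matching residues: Q2, P3, M4, G5, W7, S9, N12, M13, T14.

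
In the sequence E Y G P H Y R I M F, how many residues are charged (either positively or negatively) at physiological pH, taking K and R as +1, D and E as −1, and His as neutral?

2

Charged side chains at pH ~7.4: K, R (positive); D, E (negative).
Matching residues: E1, R7.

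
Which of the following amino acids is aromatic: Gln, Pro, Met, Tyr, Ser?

Tyr

Phenylalanine (F), tryptophan (W), and tyrosine (Y) have aromatic ring side chains.
Of the listed options, only Tyr belongs to this group.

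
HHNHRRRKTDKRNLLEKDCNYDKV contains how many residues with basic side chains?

K, R, and H are the three residues with basic side chains (ε-amine, guanidinium, and imidazole respectively).
Matching residues: H1, H2, H4, R5, R6, R7, K8, K11, R12, K17, K23.

11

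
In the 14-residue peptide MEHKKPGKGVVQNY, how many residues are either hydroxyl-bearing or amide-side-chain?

3

Hydroxyl-bearing: S, T, Y. Amide-side-chain: N, Q.
Hydroxyl-bearing residues here: Y14 (1).
Amide-side-chain residues here: Q12, N13 (2).
The two groups share no amino acid, so total = 1 + 2 = 3.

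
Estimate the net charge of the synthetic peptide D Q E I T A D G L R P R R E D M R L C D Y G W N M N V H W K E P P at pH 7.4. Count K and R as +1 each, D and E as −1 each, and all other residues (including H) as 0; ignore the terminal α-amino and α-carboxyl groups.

Positive (K, R): R10, R12, R13, R17, K30 → +5.
Negative (D, E): D1, E3, D7, E14, D15, D20, E31 → −7.
Net charge = (+5) + (−7) = −2.

-2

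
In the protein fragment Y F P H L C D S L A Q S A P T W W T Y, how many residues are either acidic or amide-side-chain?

Acidic: D, E. Amide-side-chain: N, Q.
Acidic residues here: D7 (1).
Amide-side-chain residues here: Q11 (1).
The two groups share no amino acid, so total = 1 + 1 = 2.

2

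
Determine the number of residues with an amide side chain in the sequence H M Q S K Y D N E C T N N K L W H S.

4

Only N (asparagine) and Q (glutamine) carry a side-chain carboxamide.
Matching residues: Q3, N8, N12, N13.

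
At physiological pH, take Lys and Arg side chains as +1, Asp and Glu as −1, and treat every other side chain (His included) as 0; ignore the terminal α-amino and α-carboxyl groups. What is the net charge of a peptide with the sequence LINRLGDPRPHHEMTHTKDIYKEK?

+1

Positive (K, R): R4, R9, K18, K22, K24 → +5.
Negative (D, E): D7, E13, D19, E23 → −4.
Net charge = (+5) + (−4) = +1.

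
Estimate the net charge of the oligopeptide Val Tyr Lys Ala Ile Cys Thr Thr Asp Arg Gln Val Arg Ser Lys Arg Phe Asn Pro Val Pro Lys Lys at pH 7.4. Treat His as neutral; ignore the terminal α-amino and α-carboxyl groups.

Near pH 7.4, K and R contribute +1 each, D and E contribute −1 each, and every other side chain (His included, as stated) is uncharged.
Positive (K, R): Lys3, Arg10, Arg13, Lys15, Arg16, Lys22, Lys23 → +7.
Negative (D, E): Asp9 → −1.
Net charge = (+7) + (−1) = +6.

+6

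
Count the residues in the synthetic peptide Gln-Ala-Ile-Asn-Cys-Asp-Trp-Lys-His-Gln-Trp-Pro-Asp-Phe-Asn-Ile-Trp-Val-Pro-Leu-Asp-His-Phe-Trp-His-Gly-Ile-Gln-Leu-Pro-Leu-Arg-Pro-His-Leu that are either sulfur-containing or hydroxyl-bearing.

Sulfur-containing: C, M. Hydroxyl-bearing: S, T, Y.
Sulfur-containing residues here: Cys5 (1).
Hydroxyl-bearing residues here: none (0).
The two groups share no amino acid, so total = 1 + 0 = 1.

1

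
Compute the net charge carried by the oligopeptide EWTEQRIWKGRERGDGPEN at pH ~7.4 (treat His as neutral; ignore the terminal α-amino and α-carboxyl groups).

The side chains ionized at physiological pH are Lys/Arg (+1) and Asp/Glu (−1); with His treated as neutral, nothing else contributes.
Positive (K, R): R6, K9, R11, R13 → +4.
Negative (D, E): E1, E4, E12, D15, E18 → −5.
Net charge = (+4) + (−5) = −1.

-1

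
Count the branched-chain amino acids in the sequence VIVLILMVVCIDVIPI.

The BCAAs are Val, Leu, and Ile — aliphatic side chains with a branch point.
Matching residues: V1, I2, V3, L4, I5, L6, V8, V9, I11, V13, I14, I16.

12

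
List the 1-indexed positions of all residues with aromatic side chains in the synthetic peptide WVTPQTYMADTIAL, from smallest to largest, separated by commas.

Phenylalanine (F), tryptophan (W), and tyrosine (Y) have aromatic ring side chains.
Matching residues: W1, Y7.

1, 7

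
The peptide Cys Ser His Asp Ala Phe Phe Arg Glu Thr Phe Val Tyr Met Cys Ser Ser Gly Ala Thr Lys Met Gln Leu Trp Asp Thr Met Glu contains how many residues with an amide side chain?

The amide-side-chain residues are Asn (N) and Gln (Q).
Matching residues: Gln23.

1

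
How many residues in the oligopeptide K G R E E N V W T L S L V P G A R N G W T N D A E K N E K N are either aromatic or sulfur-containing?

Aromatic: F, W, Y. Sulfur-containing: C, M.
Aromatic residues here: W8, W20 (2).
Sulfur-containing residues here: none (0).
The two groups share no amino acid, so total = 2 + 0 = 2.

2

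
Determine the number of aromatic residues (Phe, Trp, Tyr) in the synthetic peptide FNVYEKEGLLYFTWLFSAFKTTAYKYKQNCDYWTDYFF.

Matching residues: F1, Y4, Y11, F12, W14, F16, F19, Y24, Y26, Y32, W33, Y36, F37, F38.

14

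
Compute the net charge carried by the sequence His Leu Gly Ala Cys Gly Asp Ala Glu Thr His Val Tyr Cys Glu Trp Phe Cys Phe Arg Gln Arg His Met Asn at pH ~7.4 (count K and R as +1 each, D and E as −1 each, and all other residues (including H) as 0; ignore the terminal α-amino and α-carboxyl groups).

-1

Positive (K, R): Arg20, Arg22 → +2.
Negative (D, E): Asp7, Glu9, Glu15 → −3.
Net charge = (+2) + (−3) = −1.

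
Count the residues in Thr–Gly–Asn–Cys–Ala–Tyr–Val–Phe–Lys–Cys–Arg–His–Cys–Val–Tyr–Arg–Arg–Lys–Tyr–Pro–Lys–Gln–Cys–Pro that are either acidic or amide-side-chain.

Acidic: D, E. Amide-side-chain: N, Q.
Acidic residues here: none (0).
Amide-side-chain residues here: Asn3, Gln22 (2).
The two groups share no amino acid, so total = 0 + 2 = 2.

2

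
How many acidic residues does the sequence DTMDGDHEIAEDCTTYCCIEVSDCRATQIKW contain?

8

The acidic residues are Asp (D) and Glu (E), whose side chains end in a carboxylate group.
Matching residues: D1, D4, D6, E8, E11, D12, E20, D23.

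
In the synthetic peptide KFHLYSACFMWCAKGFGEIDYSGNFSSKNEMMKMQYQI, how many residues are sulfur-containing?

The sulfur-bearing residues are cysteine (–SH) and methionine (–S–CH₃).
Matching residues: C8, M10, C12, M31, M32, M34.

6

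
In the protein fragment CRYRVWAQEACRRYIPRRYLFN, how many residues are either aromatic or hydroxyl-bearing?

Aromatic: F, W, Y. Hydroxyl-bearing: S, T, Y.
Aromatic residues here: Y3, W6, Y14, Y19, F21 (5).
Hydroxyl-bearing residues here: Y3, Y14, Y19 (3).
Y is in both groups, so the 3 Y residues must not be double-counted.
Total = 5 + 3 − 3 = 5.

5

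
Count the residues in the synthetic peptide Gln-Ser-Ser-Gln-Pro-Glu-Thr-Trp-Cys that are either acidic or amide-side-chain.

Acidic: D, E. Amide-side-chain: N, Q.
Acidic residues here: Glu6 (1).
Amide-side-chain residues here: Gln1, Gln4 (2).
The two groups share no amino acid, so total = 1 + 2 = 3.

3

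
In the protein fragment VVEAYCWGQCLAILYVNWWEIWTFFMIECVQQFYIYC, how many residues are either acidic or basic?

3

Acidic: D, E. Basic: H, K, R.
Acidic residues here: E3, E20, E28 (3).
Basic residues here: none (0).
The two groups share no amino acid, so total = 3 + 0 = 3.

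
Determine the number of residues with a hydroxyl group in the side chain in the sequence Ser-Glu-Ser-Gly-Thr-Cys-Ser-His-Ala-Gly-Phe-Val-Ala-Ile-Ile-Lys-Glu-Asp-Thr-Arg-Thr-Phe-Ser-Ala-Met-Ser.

8

The –OH-bearing residues are Ser, Thr (aliphatic alcohols), and Tyr (phenol).
Matching residues: Ser1, Ser3, Thr5, Ser7, Thr19, Thr21, Ser23, Ser26.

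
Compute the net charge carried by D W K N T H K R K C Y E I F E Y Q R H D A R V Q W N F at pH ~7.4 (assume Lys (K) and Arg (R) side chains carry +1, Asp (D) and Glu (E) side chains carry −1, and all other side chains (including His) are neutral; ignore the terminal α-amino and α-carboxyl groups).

+2

Positive (K, R): K3, K7, R8, K9, R18, R22 → +6.
Negative (D, E): D1, E12, E15, D20 → −4.
Net charge = (+6) + (−4) = +2.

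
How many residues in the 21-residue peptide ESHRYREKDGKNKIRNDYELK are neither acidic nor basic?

Acidic: D, E. Basic: K, R, H. All other residues are neither.
Matching residues: S2, Y5, G10, N12, I14, N16, Y18, L20.

8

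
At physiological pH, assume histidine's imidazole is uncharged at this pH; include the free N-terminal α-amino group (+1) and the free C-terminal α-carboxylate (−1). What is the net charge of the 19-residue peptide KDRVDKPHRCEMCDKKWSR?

The side chains ionized at physiological pH are Lys/Arg (+1) and Asp/Glu (−1); with His treated as neutral, nothing else contributes.
Positive (K, R): K1, R3, K6, R9, K15, K16, R19 → +7.
Negative (D, E): D2, D5, E11, D14 → −4.
The N-terminus (+1) and C-terminus (−1) cancel.
Net charge = (+7) + (−4) = +3.

+3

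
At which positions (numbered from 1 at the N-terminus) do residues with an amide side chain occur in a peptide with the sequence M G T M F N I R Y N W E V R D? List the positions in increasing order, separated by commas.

6, 10

Only N (asparagine) and Q (glutamine) carry a side-chain carboxamide.
Matching residues: N6, N10.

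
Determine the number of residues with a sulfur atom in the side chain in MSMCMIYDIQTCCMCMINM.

The sulfur-bearing residues are cysteine (–SH) and methionine (–S–CH₃).
Matching residues: M1, M3, C4, M5, C12, C13, M14, C15, M16, M19.

10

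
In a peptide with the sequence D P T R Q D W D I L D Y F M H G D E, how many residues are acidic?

6

The acidic residues are Asp (D) and Glu (E), whose side chains end in a carboxylate group.
Matching residues: D1, D6, D8, D11, D17, E18.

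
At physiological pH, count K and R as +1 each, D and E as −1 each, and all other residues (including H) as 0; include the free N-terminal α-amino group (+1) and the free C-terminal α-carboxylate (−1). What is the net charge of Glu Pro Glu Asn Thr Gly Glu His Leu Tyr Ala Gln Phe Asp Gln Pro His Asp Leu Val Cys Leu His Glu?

-6

Positive (K, R): none → +0.
Negative (D, E): Glu1, Glu3, Glu7, Asp14, Asp18, Glu24 → −6.
The N-terminus (+1) and C-terminus (−1) cancel.
Net charge = (+0) + (−6) = −6.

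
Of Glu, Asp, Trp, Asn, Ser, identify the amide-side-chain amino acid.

The amide-side-chain residues are Asn (N) and Gln (Q).
Of the listed options, only Asn belongs to this group.

Asn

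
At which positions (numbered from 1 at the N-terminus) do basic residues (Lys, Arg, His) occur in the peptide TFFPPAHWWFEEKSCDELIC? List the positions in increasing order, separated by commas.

7, 13

Matching residues: H7, K13.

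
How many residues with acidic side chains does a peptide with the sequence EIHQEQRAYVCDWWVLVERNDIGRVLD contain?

Aspartate (D) and glutamate (E) have carboxylic-acid side chains and are the acidic amino acids.
Matching residues: E1, E5, D12, E18, D21, D27.

6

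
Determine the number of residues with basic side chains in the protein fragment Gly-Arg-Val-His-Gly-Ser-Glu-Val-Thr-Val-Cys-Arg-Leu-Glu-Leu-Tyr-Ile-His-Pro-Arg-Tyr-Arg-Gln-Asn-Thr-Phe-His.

The basic amino acids are Lys (K), Arg (R), and His (H).
Matching residues: Arg2, His4, Arg12, His18, Arg20, Arg22, His27.

7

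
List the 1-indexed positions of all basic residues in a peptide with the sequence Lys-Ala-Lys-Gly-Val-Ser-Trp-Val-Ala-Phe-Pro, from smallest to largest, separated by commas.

K, R, and H are the three residues with basic side chains (ε-amine, guanidinium, and imidazole respectively).
Matching residues: Lys1, Lys3.

1, 3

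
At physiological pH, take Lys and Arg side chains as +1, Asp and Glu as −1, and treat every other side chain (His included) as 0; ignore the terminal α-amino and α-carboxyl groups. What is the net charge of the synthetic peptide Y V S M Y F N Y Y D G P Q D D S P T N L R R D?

Positive (K, R): R21, R22 → +2.
Negative (D, E): D10, D14, D15, D23 → −4.
Net charge = (+2) + (−4) = −2.

-2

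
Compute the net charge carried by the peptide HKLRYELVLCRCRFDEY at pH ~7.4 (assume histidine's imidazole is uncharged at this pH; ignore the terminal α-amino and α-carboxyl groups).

+1

Near pH 7.4, K and R contribute +1 each, D and E contribute −1 each, and every other side chain (His included, as stated) is uncharged.
Positive (K, R): K2, R4, R11, R13 → +4.
Negative (D, E): E6, D15, E16 → −3.
Net charge = (+4) + (−3) = +1.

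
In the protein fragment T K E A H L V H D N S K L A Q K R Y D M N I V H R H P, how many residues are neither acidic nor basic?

Acidic: D, E. Basic: K, R, H. All other residues are neither.
Matching residues: T1, A4, L6, V7, N10, S11, L13, A14, Q15, Y18, M20, N21, I22, V23, P27.

15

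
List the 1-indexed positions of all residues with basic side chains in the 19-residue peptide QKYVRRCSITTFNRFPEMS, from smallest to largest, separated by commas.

Lysine (K), arginine (R), and histidine (H) have basic, nitrogen-containing side chains.
Matching residues: K2, R5, R6, R14.

2, 5, 6, 14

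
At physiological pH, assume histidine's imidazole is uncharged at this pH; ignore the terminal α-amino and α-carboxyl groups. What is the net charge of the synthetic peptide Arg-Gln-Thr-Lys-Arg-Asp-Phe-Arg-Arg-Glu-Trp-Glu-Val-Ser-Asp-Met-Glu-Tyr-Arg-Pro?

At pH ~7.4 the Lys and Arg side chains are protonated (+1), the Asp and Glu side chains are deprotonated (−1), and with His taken as neutral all other side chains carry no charge.
Positive (K, R): Arg1, Lys4, Arg5, Arg8, Arg9, Arg19 → +6.
Negative (D, E): Asp6, Glu10, Glu12, Asp15, Glu17 → −5.
Net charge = (+6) + (−5) = +1.

+1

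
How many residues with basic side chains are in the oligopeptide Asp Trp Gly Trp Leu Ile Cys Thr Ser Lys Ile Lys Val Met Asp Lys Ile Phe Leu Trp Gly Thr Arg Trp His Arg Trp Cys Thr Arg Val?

7

Lysine (K), arginine (R), and histidine (H) have basic, nitrogen-containing side chains.
Matching residues: Lys10, Lys12, Lys16, Arg23, His25, Arg26, Arg30.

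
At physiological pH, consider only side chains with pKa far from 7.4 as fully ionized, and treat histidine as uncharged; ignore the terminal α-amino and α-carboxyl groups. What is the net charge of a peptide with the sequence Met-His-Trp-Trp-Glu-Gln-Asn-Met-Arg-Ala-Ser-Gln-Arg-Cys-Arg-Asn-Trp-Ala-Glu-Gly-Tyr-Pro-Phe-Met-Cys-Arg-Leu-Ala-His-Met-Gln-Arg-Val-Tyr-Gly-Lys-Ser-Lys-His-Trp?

At pH ~7.4 the Lys and Arg side chains are protonated (+1), the Asp and Glu side chains are deprotonated (−1), and with His taken as neutral all other side chains carry no charge.
Positive (K, R): Arg9, Arg13, Arg15, Arg26, Arg32, Lys36, Lys38 → +7.
Negative (D, E): Glu5, Glu19 → −2.
Net charge = (+7) + (−2) = +5.

+5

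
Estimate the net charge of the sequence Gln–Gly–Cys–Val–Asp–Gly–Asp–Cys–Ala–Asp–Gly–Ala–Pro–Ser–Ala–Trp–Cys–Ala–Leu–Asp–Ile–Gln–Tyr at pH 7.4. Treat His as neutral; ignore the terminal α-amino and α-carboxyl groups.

-4

Near pH 7.4, K and R contribute +1 each, D and E contribute −1 each, and every other side chain (His included, as stated) is uncharged.
Positive (K, R): none → +0.
Negative (D, E): Asp5, Asp7, Asp10, Asp20 → −4.
Net charge = (+0) + (−4) = −4.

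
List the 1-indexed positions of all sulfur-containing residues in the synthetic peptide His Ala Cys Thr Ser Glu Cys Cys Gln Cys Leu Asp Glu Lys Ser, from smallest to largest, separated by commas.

The sulfur-bearing residues are cysteine (–SH) and methionine (–S–CH₃).
Matching residues: Cys3, Cys7, Cys8, Cys10.

3, 7, 8, 10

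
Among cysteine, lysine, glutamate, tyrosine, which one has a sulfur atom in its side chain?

The sulfur-bearing residues are cysteine (–SH) and methionine (–S–CH₃).
Of the listed options, only cysteine belongs to this group.

cysteine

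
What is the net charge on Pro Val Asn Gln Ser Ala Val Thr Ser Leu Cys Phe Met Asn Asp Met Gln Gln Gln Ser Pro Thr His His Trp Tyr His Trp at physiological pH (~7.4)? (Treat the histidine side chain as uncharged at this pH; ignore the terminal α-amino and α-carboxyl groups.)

-1

At pH ~7.4 the Lys and Arg side chains are protonated (+1), the Asp and Glu side chains are deprotonated (−1), and with His taken as neutral all other side chains carry no charge.
Positive (K, R): none → +0.
Negative (D, E): Asp15 → −1.
Net charge = (+0) + (−1) = −1.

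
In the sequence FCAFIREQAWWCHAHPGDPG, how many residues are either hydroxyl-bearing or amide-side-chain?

1

Hydroxyl-bearing: S, T, Y. Amide-side-chain: N, Q.
Hydroxyl-bearing residues here: none (0).
Amide-side-chain residues here: Q8 (1).
The two groups share no amino acid, so total = 0 + 1 = 1.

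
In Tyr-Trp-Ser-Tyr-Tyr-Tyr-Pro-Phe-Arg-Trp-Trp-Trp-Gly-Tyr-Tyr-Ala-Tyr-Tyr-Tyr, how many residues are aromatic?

14

The aromatic amino acids are Phe (F, benzyl), Trp (W, indole), and Tyr (Y, phenol).
Matching residues: Tyr1, Trp2, Tyr4, Tyr5, Tyr6, Phe8, Trp10, Trp11, Trp12, Tyr14, Tyr15, Tyr17, Tyr18, Tyr19.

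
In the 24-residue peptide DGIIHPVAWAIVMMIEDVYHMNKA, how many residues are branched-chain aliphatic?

7

V, L, and I make up the branched-chain aliphatic group.
Matching residues: I3, I4, V7, I11, V12, I15, V18.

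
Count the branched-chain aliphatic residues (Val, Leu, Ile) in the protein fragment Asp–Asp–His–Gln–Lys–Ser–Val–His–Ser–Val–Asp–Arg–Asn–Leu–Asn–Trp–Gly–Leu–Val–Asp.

Matching residues: Val7, Val10, Leu14, Leu18, Val19.

5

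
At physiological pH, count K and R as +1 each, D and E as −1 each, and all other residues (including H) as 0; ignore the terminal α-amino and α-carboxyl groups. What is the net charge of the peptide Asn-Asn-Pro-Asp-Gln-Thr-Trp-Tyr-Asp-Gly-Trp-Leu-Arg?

-1

Positive (K, R): Arg13 → +1.
Negative (D, E): Asp4, Asp9 → −2.
Net charge = (+1) + (−2) = −1.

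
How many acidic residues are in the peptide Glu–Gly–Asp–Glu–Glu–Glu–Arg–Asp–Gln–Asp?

7

The acidic residues are Asp (D) and Glu (E), whose side chains end in a carboxylate group.
Matching residues: Glu1, Asp3, Glu4, Glu5, Glu6, Asp8, Asp10.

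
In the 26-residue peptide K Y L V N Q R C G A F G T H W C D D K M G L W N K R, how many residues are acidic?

2

The acidic residues are Asp (D) and Glu (E), whose side chains end in a carboxylate group.
Matching residues: D17, D18.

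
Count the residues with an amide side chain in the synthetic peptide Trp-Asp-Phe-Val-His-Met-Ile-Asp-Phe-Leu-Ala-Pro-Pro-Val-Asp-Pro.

0

The amide-side-chain residues are Asn (N) and Gln (Q).
None of the 16 residues belong to this group.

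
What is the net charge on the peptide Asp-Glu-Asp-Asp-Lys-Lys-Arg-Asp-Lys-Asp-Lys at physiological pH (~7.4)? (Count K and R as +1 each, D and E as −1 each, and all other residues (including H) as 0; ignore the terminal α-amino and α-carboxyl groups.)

-1

Positive (K, R): Lys5, Lys6, Arg7, Lys9, Lys11 → +5.
Negative (D, E): Asp1, Glu2, Asp3, Asp4, Asp8, Asp10 → −6.
Net charge = (+5) + (−6) = −1.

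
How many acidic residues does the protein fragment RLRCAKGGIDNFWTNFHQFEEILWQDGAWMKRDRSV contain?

Aspartate (D) and glutamate (E) have carboxylic-acid side chains and are the acidic amino acids.
Matching residues: D10, E20, E21, D26, D33.

5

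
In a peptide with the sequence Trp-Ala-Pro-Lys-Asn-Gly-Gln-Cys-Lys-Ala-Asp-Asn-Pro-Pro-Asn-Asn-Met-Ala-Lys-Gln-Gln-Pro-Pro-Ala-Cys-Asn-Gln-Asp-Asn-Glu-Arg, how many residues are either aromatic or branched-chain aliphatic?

1

Aromatic: F, W, Y. Branched-chain aliphatic: I, L, V.
Aromatic residues here: Trp1 (1).
Branched-chain aliphatic residues here: none (0).
The two groups share no amino acid, so total = 1 + 0 = 1.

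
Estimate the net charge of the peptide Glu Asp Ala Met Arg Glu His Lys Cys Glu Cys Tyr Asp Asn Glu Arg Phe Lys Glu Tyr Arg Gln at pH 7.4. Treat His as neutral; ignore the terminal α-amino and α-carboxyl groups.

Near pH 7.4, K and R contribute +1 each, D and E contribute −1 each, and every other side chain (His included, as stated) is uncharged.
Positive (K, R): Arg5, Lys8, Arg16, Lys18, Arg21 → +5.
Negative (D, E): Glu1, Asp2, Glu6, Glu10, Asp13, Glu15, Glu19 → −7.
Net charge = (+5) + (−7) = −2.

-2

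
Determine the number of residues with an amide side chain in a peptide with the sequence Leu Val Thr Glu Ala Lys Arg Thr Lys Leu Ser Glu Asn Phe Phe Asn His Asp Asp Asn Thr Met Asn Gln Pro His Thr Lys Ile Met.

5

Asparagine (N) and glutamine (Q) have uncharged amide side chains.
Matching residues: Asn13, Asn16, Asn20, Asn23, Gln24.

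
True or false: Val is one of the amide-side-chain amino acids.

False

The amide-side-chain residues are Asn (N) and Gln (Q).
Valine is not in this group.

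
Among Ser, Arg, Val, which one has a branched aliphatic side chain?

The BCAAs are Val, Leu, and Ile — aliphatic side chains with a branch point.
Of the listed options, only Val belongs to this group.

Val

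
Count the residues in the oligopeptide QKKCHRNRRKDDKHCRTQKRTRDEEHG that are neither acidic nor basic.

Acidic: D, E. Basic: K, R, H. All other residues are neither.
Matching residues: Q1, C4, N7, C15, T17, Q18, T21, G27.

8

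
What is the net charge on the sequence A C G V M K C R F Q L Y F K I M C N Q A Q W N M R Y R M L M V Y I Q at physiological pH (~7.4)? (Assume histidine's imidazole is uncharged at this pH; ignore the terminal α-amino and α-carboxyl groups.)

+5

Near pH 7.4, K and R contribute +1 each, D and E contribute −1 each, and every other side chain (His included, as stated) is uncharged.
Positive (K, R): K6, R8, K14, R25, R27 → +5.
Negative (D, E): none → −0.
Net charge = (+5) + (−0) = +5.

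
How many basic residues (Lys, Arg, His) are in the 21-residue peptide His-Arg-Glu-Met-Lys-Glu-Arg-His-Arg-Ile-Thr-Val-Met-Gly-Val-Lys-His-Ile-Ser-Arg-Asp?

Matching residues: His1, Arg2, Lys5, Arg7, His8, Arg9, Lys16, His17, Arg20.

9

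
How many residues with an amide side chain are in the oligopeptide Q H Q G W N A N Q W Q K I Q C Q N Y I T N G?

Only N (asparagine) and Q (glutamine) carry a side-chain carboxamide.
Matching residues: Q1, Q3, N6, N8, Q9, Q11, Q14, Q16, N17, N21.

10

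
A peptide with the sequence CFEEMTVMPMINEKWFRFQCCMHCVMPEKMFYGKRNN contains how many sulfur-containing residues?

10

Cysteine (C, thiol) and methionine (M, thioether) are the two sulfur-containing amino acids.
Matching residues: C1, M5, M8, M10, C20, C21, M22, C24, M26, M30.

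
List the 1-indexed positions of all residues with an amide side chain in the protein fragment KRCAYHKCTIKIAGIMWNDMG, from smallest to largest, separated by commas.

18

The amide-side-chain residues are Asn (N) and Gln (Q).
Matching residues: N18.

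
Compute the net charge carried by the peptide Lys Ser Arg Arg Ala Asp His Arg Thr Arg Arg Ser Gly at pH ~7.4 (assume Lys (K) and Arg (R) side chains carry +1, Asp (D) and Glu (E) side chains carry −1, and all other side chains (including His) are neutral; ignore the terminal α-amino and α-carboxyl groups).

+5

Positive (K, R): Lys1, Arg3, Arg4, Arg8, Arg10, Arg11 → +6.
Negative (D, E): Asp6 → −1.
Net charge = (+6) + (−1) = +5.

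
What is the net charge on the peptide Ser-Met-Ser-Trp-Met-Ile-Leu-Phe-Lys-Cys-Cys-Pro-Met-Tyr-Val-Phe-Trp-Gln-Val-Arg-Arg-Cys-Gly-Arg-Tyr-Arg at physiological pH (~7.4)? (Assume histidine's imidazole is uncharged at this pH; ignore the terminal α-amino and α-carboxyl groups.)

+5

The side chains ionized at physiological pH are Lys/Arg (+1) and Asp/Glu (−1); with His treated as neutral, nothing else contributes.
Positive (K, R): Lys9, Arg20, Arg21, Arg24, Arg26 → +5.
Negative (D, E): none → −0.
Net charge = (+5) + (−0) = +5.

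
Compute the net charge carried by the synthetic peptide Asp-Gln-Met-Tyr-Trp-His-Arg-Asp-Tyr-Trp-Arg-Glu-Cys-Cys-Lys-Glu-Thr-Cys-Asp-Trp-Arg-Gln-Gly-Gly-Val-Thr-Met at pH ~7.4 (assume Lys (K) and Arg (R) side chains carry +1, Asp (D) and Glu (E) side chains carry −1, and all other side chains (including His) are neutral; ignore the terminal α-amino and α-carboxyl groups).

Positive (K, R): Arg7, Arg11, Lys15, Arg21 → +4.
Negative (D, E): Asp1, Asp8, Glu12, Glu16, Asp19 → −5.
Net charge = (+4) + (−5) = −1.

-1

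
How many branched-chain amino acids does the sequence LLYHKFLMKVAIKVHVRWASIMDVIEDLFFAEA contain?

The BCAAs are Val, Leu, and Ile — aliphatic side chains with a branch point.
Matching residues: L1, L2, L7, V10, I12, V14, V16, I21, V24, I25, L28.

11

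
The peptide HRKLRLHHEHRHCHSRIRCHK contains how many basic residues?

14

K, R, and H are the three residues with basic side chains (ε-amine, guanidinium, and imidazole respectively).
Matching residues: H1, R2, K3, R5, H7, H8, H10, R11, H12, H14, R16, R18, H20, K21.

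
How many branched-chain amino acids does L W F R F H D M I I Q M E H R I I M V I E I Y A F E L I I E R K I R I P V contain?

14

The BCAAs are Val, Leu, and Ile — aliphatic side chains with a branch point.
Matching residues: L1, I9, I10, I16, I17, V19, I20, I22, L27, I28, I29, I33, I35, V37.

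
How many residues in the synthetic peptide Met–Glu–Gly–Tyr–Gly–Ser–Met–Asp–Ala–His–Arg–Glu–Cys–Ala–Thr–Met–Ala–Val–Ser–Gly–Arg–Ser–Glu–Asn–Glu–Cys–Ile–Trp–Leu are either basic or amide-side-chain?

4

Basic: H, K, R. Amide-side-chain: N, Q.
Basic residues here: His10, Arg11, Arg21 (3).
Amide-side-chain residues here: Asn24 (1).
The two groups share no amino acid, so total = 3 + 1 = 4.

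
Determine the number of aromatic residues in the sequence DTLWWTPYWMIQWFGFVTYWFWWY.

F, W, and Y each carry an aromatic ring on the side chain.
Matching residues: W4, W5, Y8, W9, W13, F14, F16, Y19, W20, F21, W22, W23, Y24.

13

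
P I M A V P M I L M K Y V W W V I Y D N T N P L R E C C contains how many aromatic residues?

The aromatic amino acids are Phe (F, benzyl), Trp (W, indole), and Tyr (Y, phenol).
Matching residues: Y12, W14, W15, Y18.

4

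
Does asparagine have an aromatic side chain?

No

Phenylalanine (F), tryptophan (W), and tyrosine (Y) have aromatic ring side chains.
Asparagine is not in this group.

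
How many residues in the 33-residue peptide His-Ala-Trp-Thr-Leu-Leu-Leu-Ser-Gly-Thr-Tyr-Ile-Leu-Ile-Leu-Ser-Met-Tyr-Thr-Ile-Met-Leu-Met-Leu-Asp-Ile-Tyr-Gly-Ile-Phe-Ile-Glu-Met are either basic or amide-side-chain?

1

Basic: H, K, R. Amide-side-chain: N, Q.
Basic residues here: His1 (1).
Amide-side-chain residues here: none (0).
The two groups share no amino acid, so total = 1 + 0 = 1.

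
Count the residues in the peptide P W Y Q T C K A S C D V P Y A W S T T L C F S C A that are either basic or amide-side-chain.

Basic: H, K, R. Amide-side-chain: N, Q.
Basic residues here: K7 (1).
Amide-side-chain residues here: Q4 (1).
The two groups share no amino acid, so total = 1 + 1 = 2.

2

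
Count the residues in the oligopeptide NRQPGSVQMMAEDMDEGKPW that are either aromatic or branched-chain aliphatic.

Aromatic: F, W, Y. Branched-chain aliphatic: I, L, V.
Aromatic residues here: W20 (1).
Branched-chain aliphatic residues here: V7 (1).
The two groups share no amino acid, so total = 1 + 1 = 2.

2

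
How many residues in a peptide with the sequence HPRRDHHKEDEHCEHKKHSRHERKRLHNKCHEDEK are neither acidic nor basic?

Acidic: D, E. Basic: K, R, H. All other residues are neither.
Matching residues: P2, C13, S19, L26, N28, C30.

6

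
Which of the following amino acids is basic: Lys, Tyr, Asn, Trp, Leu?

Lys

The basic amino acids are Lys (K), Arg (R), and His (H).
Of the listed options, only Lys belongs to this group.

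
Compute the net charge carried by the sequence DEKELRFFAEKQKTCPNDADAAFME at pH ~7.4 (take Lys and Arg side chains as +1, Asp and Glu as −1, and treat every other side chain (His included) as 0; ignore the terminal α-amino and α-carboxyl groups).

Positive (K, R): K3, R6, K11, K13 → +4.
Negative (D, E): D1, E2, E4, E10, D18, D20, E25 → −7.
Net charge = (+4) + (−7) = −3.

-3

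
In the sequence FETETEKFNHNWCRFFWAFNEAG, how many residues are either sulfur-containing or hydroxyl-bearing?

Sulfur-containing: C, M. Hydroxyl-bearing: S, T, Y.
Sulfur-containing residues here: C13 (1).
Hydroxyl-bearing residues here: T3, T5 (2).
The two groups share no amino acid, so total = 1 + 2 = 3.

3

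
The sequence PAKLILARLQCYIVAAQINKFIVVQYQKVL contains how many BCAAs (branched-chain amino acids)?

V, L, and I make up the branched-chain aliphatic group.
Matching residues: L4, I5, L6, L9, I13, V14, I18, I22, V23, V24, V29, L30.

12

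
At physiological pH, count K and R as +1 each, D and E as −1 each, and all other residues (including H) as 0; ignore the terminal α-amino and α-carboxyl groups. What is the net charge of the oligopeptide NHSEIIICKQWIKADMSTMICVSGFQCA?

0

Positive (K, R): K9, K13 → +2.
Negative (D, E): E4, D15 → −2.
Net charge = (+2) + (−2) = 0.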